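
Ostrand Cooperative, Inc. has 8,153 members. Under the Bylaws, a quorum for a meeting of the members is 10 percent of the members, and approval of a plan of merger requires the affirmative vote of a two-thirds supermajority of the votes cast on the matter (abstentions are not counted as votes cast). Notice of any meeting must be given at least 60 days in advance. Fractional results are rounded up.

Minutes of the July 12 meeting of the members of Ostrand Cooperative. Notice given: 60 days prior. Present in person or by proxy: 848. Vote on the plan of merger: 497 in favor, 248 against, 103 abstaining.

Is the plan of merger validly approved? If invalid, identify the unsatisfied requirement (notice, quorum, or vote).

Valid — all requirements satisfied.

Notice: 60 days given; 60 required. Satisfied.
Quorum: 10% of 8,153 = 815.30, rounded up to 816; 848 present. Satisfied.
Vote: requires two-thirds of the votes cast (848 − 103 abstaining = 745); 2/3 of 745 = 496.67, rounded up to 497, so 497 needed; 497 in favor. Satisfied.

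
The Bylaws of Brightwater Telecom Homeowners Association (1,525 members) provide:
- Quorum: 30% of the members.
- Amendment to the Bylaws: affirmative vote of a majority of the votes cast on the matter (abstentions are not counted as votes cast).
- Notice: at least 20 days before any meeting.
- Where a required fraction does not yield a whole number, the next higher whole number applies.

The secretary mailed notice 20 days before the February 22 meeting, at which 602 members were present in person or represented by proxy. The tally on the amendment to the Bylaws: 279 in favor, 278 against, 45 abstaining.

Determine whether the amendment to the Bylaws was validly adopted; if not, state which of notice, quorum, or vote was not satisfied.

Notice: 20 days given; 20 required. Satisfied.
Quorum: 30% of 1,525 = 457.50, rounded up to 458; 602 present. Satisfied.
Vote: requires a majority of the votes cast (602 − 45 abstaining = 557); a majority of 557 is 279, so 279 needed; 279 in favor. Satisfied.

Valid — all requirements satisfied.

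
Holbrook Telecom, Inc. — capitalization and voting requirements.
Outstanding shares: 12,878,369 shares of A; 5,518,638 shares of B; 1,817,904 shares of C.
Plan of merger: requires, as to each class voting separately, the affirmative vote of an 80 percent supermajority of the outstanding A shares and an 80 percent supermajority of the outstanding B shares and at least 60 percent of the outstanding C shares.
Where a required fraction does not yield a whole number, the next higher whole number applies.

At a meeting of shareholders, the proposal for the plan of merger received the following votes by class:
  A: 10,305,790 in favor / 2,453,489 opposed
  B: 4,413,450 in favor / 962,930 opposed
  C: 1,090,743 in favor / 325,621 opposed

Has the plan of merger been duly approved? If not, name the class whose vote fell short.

A: 4/5 of 12878369 = 10302695.20, rounded up to 10302696; 10,302,696 required, 10,305,790 in favor — approved.
B: 4/5 of 5518638 = 4414910.40, rounded up to 4414911; 4,414,911 required, 4,413,450 in favor — not approved.
C: 3/5 of 1817904 = 1090742.40, rounded up to 1090743; 1,090,743 required, 1,090,743 in favor — approved.

Not approved — the B shares did not give the required vote.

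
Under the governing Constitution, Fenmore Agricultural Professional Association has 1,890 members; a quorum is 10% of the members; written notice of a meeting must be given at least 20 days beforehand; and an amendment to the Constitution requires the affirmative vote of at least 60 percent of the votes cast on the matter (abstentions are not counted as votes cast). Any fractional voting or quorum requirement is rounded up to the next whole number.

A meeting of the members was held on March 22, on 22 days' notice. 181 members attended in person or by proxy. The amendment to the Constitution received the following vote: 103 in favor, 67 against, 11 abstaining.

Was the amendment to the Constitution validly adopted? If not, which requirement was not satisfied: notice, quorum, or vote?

Notice: 22 days given; 20 required. Satisfied.
Quorum: 10% of 1,890 = 189; 181 present. Not satisfied.
Vote: requires three-fifths of the votes cast (181 − 11 abstaining = 170); 3/5 of 170 = 102, so 102 needed; 103 in favor. Satisfied.

Invalid — quorum requirement not satisfied.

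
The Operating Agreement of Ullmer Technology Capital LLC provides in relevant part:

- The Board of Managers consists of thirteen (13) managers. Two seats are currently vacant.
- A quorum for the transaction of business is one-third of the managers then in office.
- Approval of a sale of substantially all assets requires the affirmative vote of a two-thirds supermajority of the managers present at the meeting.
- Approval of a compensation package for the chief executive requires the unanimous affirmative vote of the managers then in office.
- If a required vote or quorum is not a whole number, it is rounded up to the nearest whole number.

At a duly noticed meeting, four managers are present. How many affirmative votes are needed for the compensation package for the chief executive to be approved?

The compensation package for the chief executive requires the unanimous vote of the managers then in office (11).
Unanimous means all 11.
(Only 4 can vote, so the compensation package for the chief executive cannot pass at this meeting, but the required vote is still 11.)

11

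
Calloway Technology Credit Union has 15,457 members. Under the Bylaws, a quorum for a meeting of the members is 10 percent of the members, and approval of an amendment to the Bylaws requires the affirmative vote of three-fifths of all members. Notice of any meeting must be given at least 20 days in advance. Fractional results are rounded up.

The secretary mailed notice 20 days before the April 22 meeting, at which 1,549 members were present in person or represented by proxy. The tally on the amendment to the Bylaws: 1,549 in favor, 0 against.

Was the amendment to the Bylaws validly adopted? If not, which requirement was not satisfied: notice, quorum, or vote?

Invalid — vote requirement not satisfied.

Notice: 20 days given; 20 required. Satisfied.
Quorum: 10% of 15,457 = 1,545.70, rounded up to 1,546; 1,549 present. Satisfied.
Vote: requires three-fifths of all members (15,457); 3/5 of 15457 = 9274.20, rounded up to 9275, so 9,275 needed; 1,549 in favor. Not satisfied.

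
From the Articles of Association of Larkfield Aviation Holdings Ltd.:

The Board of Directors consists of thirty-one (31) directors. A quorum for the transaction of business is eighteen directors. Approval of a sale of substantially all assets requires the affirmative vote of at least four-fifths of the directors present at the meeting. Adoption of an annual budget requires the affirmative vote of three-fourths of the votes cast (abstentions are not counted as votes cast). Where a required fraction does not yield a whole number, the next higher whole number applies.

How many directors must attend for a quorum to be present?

The quorum is fixed at 18.

18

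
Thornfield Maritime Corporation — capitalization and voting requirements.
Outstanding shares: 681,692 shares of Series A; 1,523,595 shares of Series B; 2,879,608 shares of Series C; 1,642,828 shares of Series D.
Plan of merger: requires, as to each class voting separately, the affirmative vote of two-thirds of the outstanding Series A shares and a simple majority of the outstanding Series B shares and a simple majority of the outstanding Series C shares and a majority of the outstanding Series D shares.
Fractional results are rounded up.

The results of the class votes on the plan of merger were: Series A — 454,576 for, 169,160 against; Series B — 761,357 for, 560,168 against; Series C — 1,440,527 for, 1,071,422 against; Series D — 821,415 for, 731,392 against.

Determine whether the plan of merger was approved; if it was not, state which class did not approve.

Not approved — the Series B shares did not give the required vote.

Series A: 2/3 of 681692 = 454461.33, rounded up to 454462; 454,462 required, 454,576 in favor — approved.
Series B: a majority of 1523595 is 761798; 761,798 required, 761,357 in favor — not approved.
Series C: a majority of 2879608 is 1439805; 1,439,805 required, 1,440,527 in favor — approved.
Series D: a majority of 1642828 is 821415; 821,415 required, 821,415 in favor — approved.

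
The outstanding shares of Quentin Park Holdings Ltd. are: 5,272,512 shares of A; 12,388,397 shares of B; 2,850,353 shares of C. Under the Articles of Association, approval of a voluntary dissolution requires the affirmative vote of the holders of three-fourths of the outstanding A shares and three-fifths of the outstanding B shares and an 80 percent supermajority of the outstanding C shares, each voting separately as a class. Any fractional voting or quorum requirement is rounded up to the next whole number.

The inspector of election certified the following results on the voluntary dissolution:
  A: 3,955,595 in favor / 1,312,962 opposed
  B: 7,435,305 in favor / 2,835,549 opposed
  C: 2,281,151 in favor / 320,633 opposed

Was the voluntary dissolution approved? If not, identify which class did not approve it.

Approved — every class gave the required vote.

A: 3/4 of 5272512 = 3954384; 3,954,384 required, 3,955,595 in favor — approved.
B: 3/5 of 12388397 = 7433038.20, rounded up to 7433039; 7,433,039 required, 7,435,305 in favor — approved.
C: 4/5 of 2850353 = 2280282.40, rounded up to 2280283; 2,280,283 required, 2,281,151 in favor — approved.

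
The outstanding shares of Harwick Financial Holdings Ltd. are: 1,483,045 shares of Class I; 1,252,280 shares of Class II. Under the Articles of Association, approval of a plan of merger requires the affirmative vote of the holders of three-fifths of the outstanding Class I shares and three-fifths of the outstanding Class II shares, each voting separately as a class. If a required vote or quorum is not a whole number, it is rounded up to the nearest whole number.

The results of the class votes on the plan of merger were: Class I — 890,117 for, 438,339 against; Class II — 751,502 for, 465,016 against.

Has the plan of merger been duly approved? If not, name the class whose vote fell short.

Class I: 3/5 of 1483045 = 889827; 889,827 required, 890,117 in favor — approved.
Class II: 3/5 of 1252280 = 751368; 751,368 required, 751,502 in favor — approved.

Approved — every class gave the required vote.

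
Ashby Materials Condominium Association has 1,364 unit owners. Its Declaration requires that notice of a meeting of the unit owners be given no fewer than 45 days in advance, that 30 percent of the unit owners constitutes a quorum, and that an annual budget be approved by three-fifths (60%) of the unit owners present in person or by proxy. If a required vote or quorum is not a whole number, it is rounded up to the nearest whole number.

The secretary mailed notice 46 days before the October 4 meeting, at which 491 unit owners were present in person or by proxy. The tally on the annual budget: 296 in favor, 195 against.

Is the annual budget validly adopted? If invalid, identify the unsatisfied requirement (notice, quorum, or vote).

Valid — all requirements satisfied.

Notice: 46 days given; 45 required. Satisfied.
Quorum: 30% of 1,364 = 409.20, rounded up to 410; 491 present. Satisfied.
Vote: requires three-fifths of those present (491); 3/5 of 491 = 294.60, rounded up to 295, so 295 needed; 296 in favor. Satisfied.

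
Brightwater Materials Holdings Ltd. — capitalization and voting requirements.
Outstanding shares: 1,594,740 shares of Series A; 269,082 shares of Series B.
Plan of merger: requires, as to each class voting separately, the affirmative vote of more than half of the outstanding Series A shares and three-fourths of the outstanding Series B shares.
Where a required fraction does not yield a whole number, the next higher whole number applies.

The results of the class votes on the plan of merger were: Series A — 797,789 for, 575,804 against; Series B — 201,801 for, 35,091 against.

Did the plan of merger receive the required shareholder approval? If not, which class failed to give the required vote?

Not approved — the Series B shares did not give the required vote.

Series A: a majority of 1594740 is 797371; 797,371 required, 797,789 in favor — approved.
Series B: 3/4 of 269082 = 201811.50, rounded up to 201812; 201,812 required, 201,801 in favor — not approved.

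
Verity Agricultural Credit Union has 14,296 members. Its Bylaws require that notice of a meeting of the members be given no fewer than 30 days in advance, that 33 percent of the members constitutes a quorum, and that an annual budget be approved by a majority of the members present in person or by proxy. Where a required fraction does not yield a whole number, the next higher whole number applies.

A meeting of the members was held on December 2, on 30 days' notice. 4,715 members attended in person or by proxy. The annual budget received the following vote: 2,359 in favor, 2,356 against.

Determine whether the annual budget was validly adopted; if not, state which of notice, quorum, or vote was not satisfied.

Invalid — quorum requirement not satisfied.

Notice: 30 days given; 30 required. Satisfied.
Quorum: 33% of 14,296 = 4,717.68, rounded up to 4,718; 4,715 present. Not satisfied.
Vote: requires a majority of those present (4,715); a majority of 4715 is 2358, so 2,358 needed; 2,359 in favor. Satisfied.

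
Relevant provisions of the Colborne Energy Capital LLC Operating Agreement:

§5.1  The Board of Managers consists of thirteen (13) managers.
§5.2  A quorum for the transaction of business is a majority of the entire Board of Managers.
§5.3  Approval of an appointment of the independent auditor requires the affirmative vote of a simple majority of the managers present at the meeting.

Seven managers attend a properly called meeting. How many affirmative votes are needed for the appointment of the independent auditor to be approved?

The appointment of the independent auditor requires a majority of the managers present (7).
A majority of 7 is 4.

4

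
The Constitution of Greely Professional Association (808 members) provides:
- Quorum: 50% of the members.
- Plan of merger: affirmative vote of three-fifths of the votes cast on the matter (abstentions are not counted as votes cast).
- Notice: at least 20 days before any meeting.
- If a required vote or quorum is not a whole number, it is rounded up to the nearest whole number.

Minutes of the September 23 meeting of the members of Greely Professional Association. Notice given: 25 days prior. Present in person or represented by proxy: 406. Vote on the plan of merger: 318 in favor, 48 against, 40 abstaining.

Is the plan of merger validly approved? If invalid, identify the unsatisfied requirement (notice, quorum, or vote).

Notice: 25 days given; 20 required. Satisfied.
Quorum: 50% of 808 = 404; 406 present. Satisfied.
Vote: requires three-fifths of the votes cast (406 − 40 abstaining = 366); 3/5 of 366 = 219.60, rounded up to 220, so 220 needed; 318 in favor. Satisfied.

Valid — all requirements satisfied.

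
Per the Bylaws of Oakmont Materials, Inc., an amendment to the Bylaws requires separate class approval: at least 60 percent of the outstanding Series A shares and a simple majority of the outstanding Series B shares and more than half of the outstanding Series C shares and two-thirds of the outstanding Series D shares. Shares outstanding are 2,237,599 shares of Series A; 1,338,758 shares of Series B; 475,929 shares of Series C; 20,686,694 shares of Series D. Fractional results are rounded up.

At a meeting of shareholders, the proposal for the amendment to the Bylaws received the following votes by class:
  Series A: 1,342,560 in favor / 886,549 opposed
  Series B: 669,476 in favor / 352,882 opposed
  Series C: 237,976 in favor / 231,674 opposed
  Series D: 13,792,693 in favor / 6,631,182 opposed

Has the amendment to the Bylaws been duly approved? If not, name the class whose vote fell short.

Approved — every class gave the required vote.

Series A: 3/5 of 2237599 = 1342559.40, rounded up to 1342560; 1,342,560 required, 1,342,560 in favor — approved.
Series B: a majority of 1338758 is 669380; 669,380 required, 669,476 in favor — approved.
Series C: a majority of 475929 is 237965; 237,965 required, 237,976 in favor — approved.
Series D: 2/3 of 20686694 = 13791129.33, rounded up to 13791130; 13,791,130 required, 13,792,693 in favor — approved.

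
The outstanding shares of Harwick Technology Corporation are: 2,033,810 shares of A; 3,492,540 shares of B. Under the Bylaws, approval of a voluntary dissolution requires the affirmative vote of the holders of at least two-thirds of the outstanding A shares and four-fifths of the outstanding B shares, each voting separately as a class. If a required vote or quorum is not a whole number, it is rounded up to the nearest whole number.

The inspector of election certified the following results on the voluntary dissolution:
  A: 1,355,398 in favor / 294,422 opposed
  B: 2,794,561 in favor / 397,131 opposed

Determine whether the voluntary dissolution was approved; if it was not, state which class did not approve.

Not approved — the A shares did not give the required vote.

A: 2/3 of 2033810 = 1355873.33, rounded up to 1355874; 1,355,874 required, 1,355,398 in favor — not approved.
B: 4/5 of 3492540 = 2794032; 2,794,032 required, 2,794,561 in favor — approved.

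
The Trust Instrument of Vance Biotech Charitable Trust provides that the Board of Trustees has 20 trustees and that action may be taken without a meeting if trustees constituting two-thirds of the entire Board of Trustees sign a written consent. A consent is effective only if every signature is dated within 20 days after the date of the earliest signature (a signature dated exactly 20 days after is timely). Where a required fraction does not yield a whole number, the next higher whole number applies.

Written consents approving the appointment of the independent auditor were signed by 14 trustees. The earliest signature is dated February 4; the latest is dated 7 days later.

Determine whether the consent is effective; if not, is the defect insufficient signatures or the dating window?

Effective — both the signature and dating-window requirements are satisfied.

Signatures required: two-thirds of 20 — 2/3 of 20 = 13.33, rounded up to 14, so 14 needed; 14 signed. Sufficient.
Dating window: the latest signature is 7 days after the earliest; the limit is 20 days. Within the window.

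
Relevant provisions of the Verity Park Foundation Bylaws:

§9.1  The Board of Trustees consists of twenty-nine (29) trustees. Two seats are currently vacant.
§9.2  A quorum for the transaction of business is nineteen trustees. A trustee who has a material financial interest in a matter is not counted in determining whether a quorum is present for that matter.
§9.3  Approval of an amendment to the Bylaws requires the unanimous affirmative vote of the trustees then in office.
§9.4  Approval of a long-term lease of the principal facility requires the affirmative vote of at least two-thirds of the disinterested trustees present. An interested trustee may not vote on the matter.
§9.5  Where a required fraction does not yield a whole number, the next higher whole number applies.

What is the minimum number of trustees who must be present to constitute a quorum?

19

The quorum is fixed at 19.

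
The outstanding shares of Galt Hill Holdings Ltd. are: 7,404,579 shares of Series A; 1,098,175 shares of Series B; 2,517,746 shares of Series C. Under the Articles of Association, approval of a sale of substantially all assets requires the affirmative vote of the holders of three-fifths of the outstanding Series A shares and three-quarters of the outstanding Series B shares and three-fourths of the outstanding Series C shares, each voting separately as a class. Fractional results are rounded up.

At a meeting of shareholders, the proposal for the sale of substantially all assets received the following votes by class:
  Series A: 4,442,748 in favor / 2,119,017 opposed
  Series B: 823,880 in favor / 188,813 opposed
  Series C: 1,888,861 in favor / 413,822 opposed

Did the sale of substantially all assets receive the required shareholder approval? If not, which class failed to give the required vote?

Series A: 3/5 of 7404579 = 4442747.40, rounded up to 4442748; 4,442,748 required, 4,442,748 in favor — approved.
Series B: 3/4 of 1098175 = 823631.25, rounded up to 823632; 823,632 required, 823,880 in favor — approved.
Series C: 3/4 of 2517746 = 1888309.50, rounded up to 1888310; 1,888,310 required, 1,888,861 in favor — approved.

Approved — every class gave the required vote.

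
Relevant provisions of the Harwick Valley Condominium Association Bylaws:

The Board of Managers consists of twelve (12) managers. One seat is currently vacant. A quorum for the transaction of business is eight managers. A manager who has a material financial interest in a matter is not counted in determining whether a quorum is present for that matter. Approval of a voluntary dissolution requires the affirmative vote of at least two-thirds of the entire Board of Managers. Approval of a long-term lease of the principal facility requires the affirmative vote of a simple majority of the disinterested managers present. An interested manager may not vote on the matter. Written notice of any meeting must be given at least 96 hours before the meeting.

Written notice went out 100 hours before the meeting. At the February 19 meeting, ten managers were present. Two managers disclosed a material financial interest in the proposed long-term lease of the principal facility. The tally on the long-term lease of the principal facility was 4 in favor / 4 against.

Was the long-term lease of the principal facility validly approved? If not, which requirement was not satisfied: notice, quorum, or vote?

Invalid — vote requirement not satisfied.

Notice: 100 hours given; 96 required (100 ≥ 96). Satisfied.
Quorum: 10 present, but the 2 interested managers do not count, leaving 8. Quorum is 8. Satisfied.
Vote: the long-term lease of the principal facility requires a majority of the disinterested managers present (10 − 2 = 8). A majority of 8 is 5, so 5 affirmative votes are needed; 4 voted in favor. Not satisfied.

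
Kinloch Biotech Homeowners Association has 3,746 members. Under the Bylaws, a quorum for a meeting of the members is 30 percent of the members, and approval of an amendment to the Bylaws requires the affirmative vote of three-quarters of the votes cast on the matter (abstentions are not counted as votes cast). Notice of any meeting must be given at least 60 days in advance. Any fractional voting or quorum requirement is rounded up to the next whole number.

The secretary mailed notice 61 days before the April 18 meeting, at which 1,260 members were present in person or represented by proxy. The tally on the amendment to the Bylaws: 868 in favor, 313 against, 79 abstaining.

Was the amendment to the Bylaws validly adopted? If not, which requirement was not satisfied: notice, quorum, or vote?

Notice: 61 days given; 60 required. Satisfied.
Quorum: 30% of 3,746 = 1,123.80, rounded up to 1,124; 1,260 present. Satisfied.
Vote: requires three-fourths of the votes cast (1,260 − 79 abstaining = 1,181); 3/4 of 1181 = 885.75, rounded up to 886, so 886 needed; 868 in favor. Not satisfied.

Invalid — vote requirement not satisfied.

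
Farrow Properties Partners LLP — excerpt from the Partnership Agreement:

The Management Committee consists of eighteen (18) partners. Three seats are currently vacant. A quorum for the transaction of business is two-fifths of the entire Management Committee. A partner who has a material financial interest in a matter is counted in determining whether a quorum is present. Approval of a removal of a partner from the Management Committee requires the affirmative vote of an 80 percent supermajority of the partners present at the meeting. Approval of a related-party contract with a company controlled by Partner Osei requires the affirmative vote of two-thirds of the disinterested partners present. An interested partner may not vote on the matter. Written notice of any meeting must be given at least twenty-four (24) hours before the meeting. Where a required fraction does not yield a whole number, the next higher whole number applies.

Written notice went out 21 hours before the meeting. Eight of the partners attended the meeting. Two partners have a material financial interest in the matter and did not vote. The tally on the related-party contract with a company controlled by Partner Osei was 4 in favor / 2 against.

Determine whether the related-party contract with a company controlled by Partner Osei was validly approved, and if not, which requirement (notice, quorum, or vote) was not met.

Notice: 21 hours given; 24 required (21 < 24). Not satisfied.
Quorum: 8 present (interested partners count toward quorum); quorum is 8. Satisfied.
Vote: the related-party contract with a company controlled by Partner Osei requires two-thirds of the disinterested partners present (8 − 2 = 6). 2/3 of 6 = 4, so 4 affirmative votes are needed; 4 voted in favor. Satisfied.

Invalid — notice requirement not satisfied.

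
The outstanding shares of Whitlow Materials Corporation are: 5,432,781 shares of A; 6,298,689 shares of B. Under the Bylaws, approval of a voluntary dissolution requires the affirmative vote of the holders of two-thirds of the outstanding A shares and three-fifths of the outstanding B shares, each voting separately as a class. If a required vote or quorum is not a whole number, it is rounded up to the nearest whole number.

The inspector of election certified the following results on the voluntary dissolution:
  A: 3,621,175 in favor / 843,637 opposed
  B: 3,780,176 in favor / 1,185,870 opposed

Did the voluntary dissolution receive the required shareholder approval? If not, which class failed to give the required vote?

A: 2/3 of 5432781 = 3621854; 3,621,854 required, 3,621,175 in favor — not approved.
B: 3/5 of 6298689 = 3779213.40, rounded up to 3779214; 3,779,214 required, 3,780,176 in favor — approved.

Not approved — the A shares did not give the required vote.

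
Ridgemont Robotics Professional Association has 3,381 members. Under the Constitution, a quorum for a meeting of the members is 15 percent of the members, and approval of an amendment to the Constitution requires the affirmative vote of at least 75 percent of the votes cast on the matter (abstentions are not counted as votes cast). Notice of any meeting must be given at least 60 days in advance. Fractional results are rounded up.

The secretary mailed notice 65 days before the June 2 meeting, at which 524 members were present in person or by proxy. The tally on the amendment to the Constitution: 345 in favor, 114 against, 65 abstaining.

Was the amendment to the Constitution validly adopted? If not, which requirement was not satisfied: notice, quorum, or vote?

Notice: 65 days given; 60 required. Satisfied.
Quorum: 15% of 3,381 = 507.15, rounded up to 508; 524 present. Satisfied.
Vote: requires three-fourths of the votes cast (524 − 65 abstaining = 459); 3/4 of 459 = 344.25, rounded up to 345, so 345 needed; 345 in favor. Satisfied.

Valid — all requirements satisfied.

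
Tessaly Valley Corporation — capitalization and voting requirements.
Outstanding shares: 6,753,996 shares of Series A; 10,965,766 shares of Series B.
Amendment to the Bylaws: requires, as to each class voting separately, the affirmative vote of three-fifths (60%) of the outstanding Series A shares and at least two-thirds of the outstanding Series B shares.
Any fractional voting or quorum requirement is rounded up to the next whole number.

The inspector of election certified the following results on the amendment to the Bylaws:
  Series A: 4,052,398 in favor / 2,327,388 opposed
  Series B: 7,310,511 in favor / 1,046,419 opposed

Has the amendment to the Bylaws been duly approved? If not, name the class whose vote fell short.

Series A: 3/5 of 6753996 = 4052397.60, rounded up to 4052398; 4,052,398 required, 4,052,398 in favor — approved.
Series B: 2/3 of 10965766 = 7310510.67, rounded up to 7310511; 7,310,511 required, 7,310,511 in favor — approved.

Approved — every class gave the required vote.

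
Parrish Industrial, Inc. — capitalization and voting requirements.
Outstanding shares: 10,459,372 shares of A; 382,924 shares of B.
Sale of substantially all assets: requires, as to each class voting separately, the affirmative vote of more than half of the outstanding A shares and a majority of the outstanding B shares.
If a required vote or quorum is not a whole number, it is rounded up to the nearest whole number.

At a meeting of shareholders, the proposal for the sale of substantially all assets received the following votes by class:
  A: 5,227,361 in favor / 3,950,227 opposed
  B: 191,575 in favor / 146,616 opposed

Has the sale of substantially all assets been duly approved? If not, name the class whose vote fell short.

Not approved — the A shares did not give the required vote.

A: a majority of 10459372 is 5229687; 5,229,687 required, 5,227,361 in favor — not approved.
B: a majority of 382924 is 191463; 191,463 required, 191,575 in favor — approved.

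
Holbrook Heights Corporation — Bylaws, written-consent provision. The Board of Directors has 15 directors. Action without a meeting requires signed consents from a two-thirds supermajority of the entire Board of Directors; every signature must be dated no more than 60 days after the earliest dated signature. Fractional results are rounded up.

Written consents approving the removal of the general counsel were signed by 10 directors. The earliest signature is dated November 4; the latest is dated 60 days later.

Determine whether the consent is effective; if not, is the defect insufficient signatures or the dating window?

Effective — both the signature and dating-window requirements are satisfied.

Signatures required: a two-thirds supermajority of 15 — 2/3 of 15 = 10, so 10 needed; 10 signed. Sufficient.
Dating window: the latest signature is 60 days after the earliest; the limit is 60 days. Within the window.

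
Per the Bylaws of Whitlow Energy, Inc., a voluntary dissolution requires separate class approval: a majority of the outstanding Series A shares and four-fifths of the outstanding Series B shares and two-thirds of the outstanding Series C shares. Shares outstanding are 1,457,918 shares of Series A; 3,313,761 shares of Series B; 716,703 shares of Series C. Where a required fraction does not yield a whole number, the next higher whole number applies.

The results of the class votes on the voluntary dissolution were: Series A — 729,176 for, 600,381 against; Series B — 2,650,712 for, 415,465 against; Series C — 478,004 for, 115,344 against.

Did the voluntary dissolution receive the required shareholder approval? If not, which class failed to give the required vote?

Not approved — the Series B shares did not give the required vote.

Series A: a majority of 1457918 is 728960; 728,960 required, 729,176 in favor — approved.
Series B: 4/5 of 3313761 = 2651008.80, rounded up to 2651009; 2,651,009 required, 2,650,712 in favor — not approved.
Series C: 2/3 of 716703 = 477802; 477,802 required, 478,004 in favor — approved.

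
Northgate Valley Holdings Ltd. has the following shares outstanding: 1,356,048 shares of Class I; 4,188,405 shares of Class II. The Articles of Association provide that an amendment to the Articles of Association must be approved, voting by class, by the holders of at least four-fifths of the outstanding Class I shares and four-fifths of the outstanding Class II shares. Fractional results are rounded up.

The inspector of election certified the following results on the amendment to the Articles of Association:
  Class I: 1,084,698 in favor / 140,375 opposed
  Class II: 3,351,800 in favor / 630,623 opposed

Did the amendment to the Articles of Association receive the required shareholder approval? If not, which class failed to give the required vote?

Not approved — the Class I shares did not give the required vote.

Class I: 4/5 of 1356048 = 1084838.40, rounded up to 1084839; 1,084,839 required, 1,084,698 in favor — not approved.
Class II: 4/5 of 4188405 = 3350724; 3,350,724 required, 3,351,800 in favor — approved.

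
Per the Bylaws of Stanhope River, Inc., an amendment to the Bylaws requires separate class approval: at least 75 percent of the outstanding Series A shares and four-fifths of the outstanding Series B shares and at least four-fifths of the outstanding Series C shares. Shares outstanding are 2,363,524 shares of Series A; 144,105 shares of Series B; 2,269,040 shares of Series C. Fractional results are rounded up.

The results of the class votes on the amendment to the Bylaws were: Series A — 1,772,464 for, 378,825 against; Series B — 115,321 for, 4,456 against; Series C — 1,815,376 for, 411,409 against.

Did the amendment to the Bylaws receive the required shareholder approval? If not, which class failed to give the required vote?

Not approved — the Series A shares did not give the required vote.

Series A: 3/4 of 2363524 = 1772643; 1,772,643 required, 1,772,464 in favor — not approved.
Series B: 4/5 of 144105 = 115284; 115,284 required, 115,321 in favor — approved.
Series C: 4/5 of 2269040 = 1815232; 1,815,232 required, 1,815,376 in favor — approved.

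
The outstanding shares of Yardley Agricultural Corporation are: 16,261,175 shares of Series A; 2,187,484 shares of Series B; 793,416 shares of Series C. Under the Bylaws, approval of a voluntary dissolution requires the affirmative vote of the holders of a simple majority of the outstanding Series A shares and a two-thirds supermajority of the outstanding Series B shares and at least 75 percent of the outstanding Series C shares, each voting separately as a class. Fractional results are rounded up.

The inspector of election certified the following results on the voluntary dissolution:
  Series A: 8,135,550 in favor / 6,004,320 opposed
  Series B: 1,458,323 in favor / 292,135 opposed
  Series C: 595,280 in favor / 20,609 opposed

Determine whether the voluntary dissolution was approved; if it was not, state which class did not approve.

Series A: a majority of 16261175 is 8130588; 8,130,588 required, 8,135,550 in favor — approved.
Series B: 2/3 of 2187484 = 1458322.67, rounded up to 1458323; 1,458,323 required, 1,458,323 in favor — approved.
Series C: 3/4 of 793416 = 595062; 595,062 required, 595,280 in favor — approved.

Approved — every class gave the required vote.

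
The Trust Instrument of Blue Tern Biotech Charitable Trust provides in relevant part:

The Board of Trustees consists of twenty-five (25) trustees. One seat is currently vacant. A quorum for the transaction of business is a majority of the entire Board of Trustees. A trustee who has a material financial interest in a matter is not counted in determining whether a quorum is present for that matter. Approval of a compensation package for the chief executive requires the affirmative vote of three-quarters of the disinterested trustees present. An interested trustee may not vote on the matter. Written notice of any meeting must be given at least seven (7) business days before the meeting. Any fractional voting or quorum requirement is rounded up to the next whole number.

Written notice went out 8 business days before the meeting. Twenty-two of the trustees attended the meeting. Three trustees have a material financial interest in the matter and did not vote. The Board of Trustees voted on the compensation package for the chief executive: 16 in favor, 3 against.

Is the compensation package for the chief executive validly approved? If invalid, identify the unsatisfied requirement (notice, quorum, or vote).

Notice: 8 business days given; 7 required (8 ≥ 7). Satisfied.
Quorum: 22 present, but the 3 interested trustees do not count, leaving 19. Quorum is 13. Satisfied.
Vote: the compensation package for the chief executive requires three-fourths of the disinterested trustees present (22 − 3 = 19). 3/4 of 19 = 14.25, rounded up to 15, so 15 affirmative votes are needed; 16 voted in favor. Satisfied.

Valid — all requirements satisfied.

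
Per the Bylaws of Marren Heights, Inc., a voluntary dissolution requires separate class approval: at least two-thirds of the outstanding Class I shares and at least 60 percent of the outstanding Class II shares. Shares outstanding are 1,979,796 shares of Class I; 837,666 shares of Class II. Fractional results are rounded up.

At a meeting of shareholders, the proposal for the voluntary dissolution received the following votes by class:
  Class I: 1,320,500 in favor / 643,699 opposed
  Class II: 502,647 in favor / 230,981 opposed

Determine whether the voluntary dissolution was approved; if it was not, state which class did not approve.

Approved — every class gave the required vote.

Class I: 2/3 of 1979796 = 1319864; 1,319,864 required, 1,320,500 in favor — approved.
Class II: 3/5 of 837666 = 502599.60, rounded up to 502600; 502,600 required, 502,647 in favor — approved.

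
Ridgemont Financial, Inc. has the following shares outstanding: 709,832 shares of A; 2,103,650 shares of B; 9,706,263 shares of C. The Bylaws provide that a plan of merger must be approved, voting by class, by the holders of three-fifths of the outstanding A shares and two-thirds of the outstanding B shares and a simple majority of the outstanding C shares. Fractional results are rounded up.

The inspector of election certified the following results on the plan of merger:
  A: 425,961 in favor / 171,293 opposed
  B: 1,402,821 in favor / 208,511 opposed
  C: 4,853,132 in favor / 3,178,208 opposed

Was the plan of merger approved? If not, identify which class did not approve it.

A: 3/5 of 709832 = 425899.20, rounded up to 425900; 425,900 required, 425,961 in favor — approved.
B: 2/3 of 2103650 = 1402433.33, rounded up to 1402434; 1,402,434 required, 1,402,821 in favor — approved.
C: a majority of 9706263 is 4853132; 4,853,132 required, 4,853,132 in favor — approved.

Approved — every class gave the required vote.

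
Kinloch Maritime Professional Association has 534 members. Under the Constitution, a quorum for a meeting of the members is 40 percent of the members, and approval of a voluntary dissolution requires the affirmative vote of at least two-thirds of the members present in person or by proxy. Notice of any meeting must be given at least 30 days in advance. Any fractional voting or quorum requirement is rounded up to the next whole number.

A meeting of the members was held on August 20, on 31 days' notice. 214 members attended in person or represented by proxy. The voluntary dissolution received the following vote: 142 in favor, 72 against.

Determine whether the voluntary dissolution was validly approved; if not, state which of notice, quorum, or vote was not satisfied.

Invalid — vote requirement not satisfied.

Notice: 31 days given; 30 required. Satisfied.
Quorum: 40% of 534 = 213.60, rounded up to 214; 214 present. Satisfied.
Vote: requires two-thirds of those present (214); 2/3 of 214 = 142.67, rounded up to 143, so 143 needed; 142 in favor. Not satisfied.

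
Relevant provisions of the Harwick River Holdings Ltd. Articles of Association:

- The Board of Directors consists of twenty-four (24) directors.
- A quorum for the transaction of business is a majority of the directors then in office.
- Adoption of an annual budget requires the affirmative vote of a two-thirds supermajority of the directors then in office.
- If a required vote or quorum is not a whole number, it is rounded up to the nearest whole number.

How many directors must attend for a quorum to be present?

A majority of 24 is 13.

13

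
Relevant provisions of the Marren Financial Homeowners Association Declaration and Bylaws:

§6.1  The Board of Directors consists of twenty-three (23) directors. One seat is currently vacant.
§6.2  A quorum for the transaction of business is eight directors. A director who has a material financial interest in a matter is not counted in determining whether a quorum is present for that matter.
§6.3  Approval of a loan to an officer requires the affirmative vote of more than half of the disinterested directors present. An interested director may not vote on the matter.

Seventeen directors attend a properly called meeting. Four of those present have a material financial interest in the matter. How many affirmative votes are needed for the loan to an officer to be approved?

The loan to an officer requires a majority of the disinterested directors present (17 − 4 = 13).
A majority of 13 is 7.

7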